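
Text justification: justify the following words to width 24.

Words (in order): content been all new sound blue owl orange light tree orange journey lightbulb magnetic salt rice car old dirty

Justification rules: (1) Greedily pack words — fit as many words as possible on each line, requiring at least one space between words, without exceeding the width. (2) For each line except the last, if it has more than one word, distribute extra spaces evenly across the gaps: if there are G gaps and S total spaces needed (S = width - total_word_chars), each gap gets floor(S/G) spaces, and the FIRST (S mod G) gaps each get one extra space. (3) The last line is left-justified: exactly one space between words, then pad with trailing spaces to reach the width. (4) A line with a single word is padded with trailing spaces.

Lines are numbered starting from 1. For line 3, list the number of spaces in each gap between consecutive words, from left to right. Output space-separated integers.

Answer: 5 4

Derivation:
Line 1: ['content', 'been', 'all', 'new'] (min_width=20, slack=4)
Line 2: ['sound', 'blue', 'owl', 'orange'] (min_width=21, slack=3)
Line 3: ['light', 'tree', 'orange'] (min_width=17, slack=7)
Line 4: ['journey', 'lightbulb'] (min_width=17, slack=7)
Line 5: ['magnetic', 'salt', 'rice', 'car'] (min_width=22, slack=2)
Line 6: ['old', 'dirty'] (min_width=9, slack=15)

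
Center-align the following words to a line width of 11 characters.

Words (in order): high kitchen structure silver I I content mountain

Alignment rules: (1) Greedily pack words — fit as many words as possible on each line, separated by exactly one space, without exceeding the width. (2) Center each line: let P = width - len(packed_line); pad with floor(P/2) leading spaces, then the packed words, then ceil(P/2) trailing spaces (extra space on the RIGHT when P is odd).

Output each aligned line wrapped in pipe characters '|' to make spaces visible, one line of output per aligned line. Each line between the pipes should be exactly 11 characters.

Line 1: ['high'] (min_width=4, slack=7)
Line 2: ['kitchen'] (min_width=7, slack=4)
Line 3: ['structure'] (min_width=9, slack=2)
Line 4: ['silver', 'I', 'I'] (min_width=10, slack=1)
Line 5: ['content'] (min_width=7, slack=4)
Line 6: ['mountain'] (min_width=8, slack=3)

Answer: |   high    |
|  kitchen  |
| structure |
|silver I I |
|  content  |
| mountain  |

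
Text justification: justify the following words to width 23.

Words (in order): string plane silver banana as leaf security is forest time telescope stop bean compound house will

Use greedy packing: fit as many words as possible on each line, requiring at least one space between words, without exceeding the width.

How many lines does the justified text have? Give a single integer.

Answer: 5

Derivation:
Line 1: ['string', 'plane', 'silver'] (min_width=19, slack=4)
Line 2: ['banana', 'as', 'leaf', 'security'] (min_width=23, slack=0)
Line 3: ['is', 'forest', 'time'] (min_width=14, slack=9)
Line 4: ['telescope', 'stop', 'bean'] (min_width=19, slack=4)
Line 5: ['compound', 'house', 'will'] (min_width=19, slack=4)
Total lines: 5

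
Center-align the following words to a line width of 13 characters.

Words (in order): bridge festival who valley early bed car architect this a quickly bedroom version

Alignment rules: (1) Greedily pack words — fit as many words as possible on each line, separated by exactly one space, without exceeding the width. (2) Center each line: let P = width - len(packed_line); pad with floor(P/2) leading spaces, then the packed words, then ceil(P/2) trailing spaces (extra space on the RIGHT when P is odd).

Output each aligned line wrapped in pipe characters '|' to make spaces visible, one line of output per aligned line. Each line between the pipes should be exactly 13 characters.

Answer: |   bridge    |
|festival who |
|valley early |
|   bed car   |
|  architect  |
|   this a    |
|   quickly   |
|   bedroom   |
|   version   |

Derivation:
Line 1: ['bridge'] (min_width=6, slack=7)
Line 2: ['festival', 'who'] (min_width=12, slack=1)
Line 3: ['valley', 'early'] (min_width=12, slack=1)
Line 4: ['bed', 'car'] (min_width=7, slack=6)
Line 5: ['architect'] (min_width=9, slack=4)
Line 6: ['this', 'a'] (min_width=6, slack=7)
Line 7: ['quickly'] (min_width=7, slack=6)
Line 8: ['bedroom'] (min_width=7, slack=6)
Line 9: ['version'] (min_width=7, slack=6)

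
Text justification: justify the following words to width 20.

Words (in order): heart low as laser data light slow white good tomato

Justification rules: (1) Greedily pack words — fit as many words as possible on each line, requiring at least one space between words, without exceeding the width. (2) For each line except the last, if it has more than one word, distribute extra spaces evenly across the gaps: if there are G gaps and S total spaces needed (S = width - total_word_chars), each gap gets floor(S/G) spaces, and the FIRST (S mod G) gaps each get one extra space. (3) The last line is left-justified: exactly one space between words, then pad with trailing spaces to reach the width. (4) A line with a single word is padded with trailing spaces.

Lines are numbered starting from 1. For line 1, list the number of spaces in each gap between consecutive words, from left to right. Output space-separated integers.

Answer: 2 2 1

Derivation:
Line 1: ['heart', 'low', 'as', 'laser'] (min_width=18, slack=2)
Line 2: ['data', 'light', 'slow'] (min_width=15, slack=5)
Line 3: ['white', 'good', 'tomato'] (min_width=17, slack=3)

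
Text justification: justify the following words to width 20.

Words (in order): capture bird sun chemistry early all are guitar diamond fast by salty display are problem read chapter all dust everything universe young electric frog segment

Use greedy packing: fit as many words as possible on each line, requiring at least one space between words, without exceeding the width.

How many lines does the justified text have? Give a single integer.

Answer: 10

Derivation:
Line 1: ['capture', 'bird', 'sun'] (min_width=16, slack=4)
Line 2: ['chemistry', 'early', 'all'] (min_width=19, slack=1)
Line 3: ['are', 'guitar', 'diamond'] (min_width=18, slack=2)
Line 4: ['fast', 'by', 'salty'] (min_width=13, slack=7)
Line 5: ['display', 'are', 'problem'] (min_width=19, slack=1)
Line 6: ['read', 'chapter', 'all'] (min_width=16, slack=4)
Line 7: ['dust', 'everything'] (min_width=15, slack=5)
Line 8: ['universe', 'young'] (min_width=14, slack=6)
Line 9: ['electric', 'frog'] (min_width=13, slack=7)
Line 10: ['segment'] (min_width=7, slack=13)
Total lines: 10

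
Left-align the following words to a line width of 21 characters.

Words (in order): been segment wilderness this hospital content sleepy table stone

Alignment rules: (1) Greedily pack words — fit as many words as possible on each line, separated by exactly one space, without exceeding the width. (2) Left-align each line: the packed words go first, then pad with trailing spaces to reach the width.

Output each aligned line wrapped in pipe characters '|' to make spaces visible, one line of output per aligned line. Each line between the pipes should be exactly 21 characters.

Answer: |been segment         |
|wilderness this      |
|hospital content     |
|sleepy table stone   |

Derivation:
Line 1: ['been', 'segment'] (min_width=12, slack=9)
Line 2: ['wilderness', 'this'] (min_width=15, slack=6)
Line 3: ['hospital', 'content'] (min_width=16, slack=5)
Line 4: ['sleepy', 'table', 'stone'] (min_width=18, slack=3)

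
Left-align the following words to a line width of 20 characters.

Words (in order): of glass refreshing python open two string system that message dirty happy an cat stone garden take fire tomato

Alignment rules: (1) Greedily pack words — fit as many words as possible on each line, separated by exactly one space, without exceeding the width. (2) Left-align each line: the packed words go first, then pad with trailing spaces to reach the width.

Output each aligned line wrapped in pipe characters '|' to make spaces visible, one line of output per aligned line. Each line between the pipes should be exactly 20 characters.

Line 1: ['of', 'glass', 'refreshing'] (min_width=19, slack=1)
Line 2: ['python', 'open', 'two'] (min_width=15, slack=5)
Line 3: ['string', 'system', 'that'] (min_width=18, slack=2)
Line 4: ['message', 'dirty', 'happy'] (min_width=19, slack=1)
Line 5: ['an', 'cat', 'stone', 'garden'] (min_width=19, slack=1)
Line 6: ['take', 'fire', 'tomato'] (min_width=16, slack=4)

Answer: |of glass refreshing |
|python open two     |
|string system that  |
|message dirty happy |
|an cat stone garden |
|take fire tomato    |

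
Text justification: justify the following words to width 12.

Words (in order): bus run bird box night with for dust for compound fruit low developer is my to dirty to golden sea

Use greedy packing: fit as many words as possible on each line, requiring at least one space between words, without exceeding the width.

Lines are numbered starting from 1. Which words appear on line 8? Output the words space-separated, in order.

Line 1: ['bus', 'run', 'bird'] (min_width=12, slack=0)
Line 2: ['box', 'night'] (min_width=9, slack=3)
Line 3: ['with', 'for'] (min_width=8, slack=4)
Line 4: ['dust', 'for'] (min_width=8, slack=4)
Line 5: ['compound'] (min_width=8, slack=4)
Line 6: ['fruit', 'low'] (min_width=9, slack=3)
Line 7: ['developer', 'is'] (min_width=12, slack=0)
Line 8: ['my', 'to', 'dirty'] (min_width=11, slack=1)
Line 9: ['to', 'golden'] (min_width=9, slack=3)
Line 10: ['sea'] (min_width=3, slack=9)

Answer: my to dirty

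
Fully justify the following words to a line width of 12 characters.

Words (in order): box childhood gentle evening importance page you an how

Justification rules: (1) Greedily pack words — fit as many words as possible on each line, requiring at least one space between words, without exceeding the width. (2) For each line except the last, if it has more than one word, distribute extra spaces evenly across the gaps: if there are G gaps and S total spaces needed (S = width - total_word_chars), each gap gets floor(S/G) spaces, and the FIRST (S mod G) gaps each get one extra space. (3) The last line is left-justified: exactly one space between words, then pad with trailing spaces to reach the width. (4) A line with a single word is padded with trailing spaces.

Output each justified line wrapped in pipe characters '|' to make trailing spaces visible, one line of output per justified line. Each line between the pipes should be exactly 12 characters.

Answer: |box         |
|childhood   |
|gentle      |
|evening     |
|importance  |
|page  you an|
|how         |

Derivation:
Line 1: ['box'] (min_width=3, slack=9)
Line 2: ['childhood'] (min_width=9, slack=3)
Line 3: ['gentle'] (min_width=6, slack=6)
Line 4: ['evening'] (min_width=7, slack=5)
Line 5: ['importance'] (min_width=10, slack=2)
Line 6: ['page', 'you', 'an'] (min_width=11, slack=1)
Line 7: ['how'] (min_width=3, slack=9)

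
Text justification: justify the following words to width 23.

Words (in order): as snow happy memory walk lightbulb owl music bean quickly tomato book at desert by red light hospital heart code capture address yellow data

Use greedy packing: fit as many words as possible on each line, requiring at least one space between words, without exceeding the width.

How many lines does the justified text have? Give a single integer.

Line 1: ['as', 'snow', 'happy', 'memory'] (min_width=20, slack=3)
Line 2: ['walk', 'lightbulb', 'owl'] (min_width=18, slack=5)
Line 3: ['music', 'bean', 'quickly'] (min_width=18, slack=5)
Line 4: ['tomato', 'book', 'at', 'desert'] (min_width=21, slack=2)
Line 5: ['by', 'red', 'light', 'hospital'] (min_width=21, slack=2)
Line 6: ['heart', 'code', 'capture'] (min_width=18, slack=5)
Line 7: ['address', 'yellow', 'data'] (min_width=19, slack=4)
Total lines: 7

Answer: 7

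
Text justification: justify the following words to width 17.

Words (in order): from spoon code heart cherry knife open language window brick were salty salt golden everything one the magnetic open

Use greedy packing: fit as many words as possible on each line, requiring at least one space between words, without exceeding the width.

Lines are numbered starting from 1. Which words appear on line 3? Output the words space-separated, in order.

Line 1: ['from', 'spoon', 'code'] (min_width=15, slack=2)
Line 2: ['heart', 'cherry'] (min_width=12, slack=5)
Line 3: ['knife', 'open'] (min_width=10, slack=7)
Line 4: ['language', 'window'] (min_width=15, slack=2)
Line 5: ['brick', 'were', 'salty'] (min_width=16, slack=1)
Line 6: ['salt', 'golden'] (min_width=11, slack=6)
Line 7: ['everything', 'one'] (min_width=14, slack=3)
Line 8: ['the', 'magnetic', 'open'] (min_width=17, slack=0)

Answer: knife open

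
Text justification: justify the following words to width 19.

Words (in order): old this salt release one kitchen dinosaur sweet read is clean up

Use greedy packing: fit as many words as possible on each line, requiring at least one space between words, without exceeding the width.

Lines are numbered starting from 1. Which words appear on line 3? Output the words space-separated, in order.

Answer: dinosaur sweet read

Derivation:
Line 1: ['old', 'this', 'salt'] (min_width=13, slack=6)
Line 2: ['release', 'one', 'kitchen'] (min_width=19, slack=0)
Line 3: ['dinosaur', 'sweet', 'read'] (min_width=19, slack=0)
Line 4: ['is', 'clean', 'up'] (min_width=11, slack=8)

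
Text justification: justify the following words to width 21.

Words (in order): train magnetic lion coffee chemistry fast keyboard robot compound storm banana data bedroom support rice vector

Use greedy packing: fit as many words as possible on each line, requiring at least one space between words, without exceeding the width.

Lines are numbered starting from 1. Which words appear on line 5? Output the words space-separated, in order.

Line 1: ['train', 'magnetic', 'lion'] (min_width=19, slack=2)
Line 2: ['coffee', 'chemistry', 'fast'] (min_width=21, slack=0)
Line 3: ['keyboard', 'robot'] (min_width=14, slack=7)
Line 4: ['compound', 'storm', 'banana'] (min_width=21, slack=0)
Line 5: ['data', 'bedroom', 'support'] (min_width=20, slack=1)
Line 6: ['rice', 'vector'] (min_width=11, slack=10)

Answer: data bedroom support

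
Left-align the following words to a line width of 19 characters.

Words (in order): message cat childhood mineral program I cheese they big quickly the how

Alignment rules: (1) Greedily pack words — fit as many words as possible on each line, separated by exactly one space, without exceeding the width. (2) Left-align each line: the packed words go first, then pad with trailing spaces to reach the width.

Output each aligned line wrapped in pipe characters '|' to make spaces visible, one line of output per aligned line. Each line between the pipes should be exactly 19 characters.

Line 1: ['message', 'cat'] (min_width=11, slack=8)
Line 2: ['childhood', 'mineral'] (min_width=17, slack=2)
Line 3: ['program', 'I', 'cheese'] (min_width=16, slack=3)
Line 4: ['they', 'big', 'quickly'] (min_width=16, slack=3)
Line 5: ['the', 'how'] (min_width=7, slack=12)

Answer: |message cat        |
|childhood mineral  |
|program I cheese   |
|they big quickly   |
|the how            |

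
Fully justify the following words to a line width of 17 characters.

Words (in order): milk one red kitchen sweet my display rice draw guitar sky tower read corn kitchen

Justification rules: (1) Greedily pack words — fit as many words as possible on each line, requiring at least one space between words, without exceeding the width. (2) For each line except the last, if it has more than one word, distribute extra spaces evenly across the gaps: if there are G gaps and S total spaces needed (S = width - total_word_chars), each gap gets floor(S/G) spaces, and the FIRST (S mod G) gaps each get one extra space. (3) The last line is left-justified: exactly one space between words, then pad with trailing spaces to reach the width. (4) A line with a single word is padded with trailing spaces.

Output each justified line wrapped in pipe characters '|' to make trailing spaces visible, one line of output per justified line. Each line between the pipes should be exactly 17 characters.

Answer: |milk    one   red|
|kitchen  sweet my|
|display rice draw|
|guitar  sky tower|
|read corn kitchen|

Derivation:
Line 1: ['milk', 'one', 'red'] (min_width=12, slack=5)
Line 2: ['kitchen', 'sweet', 'my'] (min_width=16, slack=1)
Line 3: ['display', 'rice', 'draw'] (min_width=17, slack=0)
Line 4: ['guitar', 'sky', 'tower'] (min_width=16, slack=1)
Line 5: ['read', 'corn', 'kitchen'] (min_width=17, slack=0)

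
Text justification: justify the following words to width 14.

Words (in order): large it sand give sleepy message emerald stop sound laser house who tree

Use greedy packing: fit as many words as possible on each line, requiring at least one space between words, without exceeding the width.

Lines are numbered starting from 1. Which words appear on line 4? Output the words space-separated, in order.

Line 1: ['large', 'it', 'sand'] (min_width=13, slack=1)
Line 2: ['give', 'sleepy'] (min_width=11, slack=3)
Line 3: ['message'] (min_width=7, slack=7)
Line 4: ['emerald', 'stop'] (min_width=12, slack=2)
Line 5: ['sound', 'laser'] (min_width=11, slack=3)
Line 6: ['house', 'who', 'tree'] (min_width=14, slack=0)

Answer: emerald stop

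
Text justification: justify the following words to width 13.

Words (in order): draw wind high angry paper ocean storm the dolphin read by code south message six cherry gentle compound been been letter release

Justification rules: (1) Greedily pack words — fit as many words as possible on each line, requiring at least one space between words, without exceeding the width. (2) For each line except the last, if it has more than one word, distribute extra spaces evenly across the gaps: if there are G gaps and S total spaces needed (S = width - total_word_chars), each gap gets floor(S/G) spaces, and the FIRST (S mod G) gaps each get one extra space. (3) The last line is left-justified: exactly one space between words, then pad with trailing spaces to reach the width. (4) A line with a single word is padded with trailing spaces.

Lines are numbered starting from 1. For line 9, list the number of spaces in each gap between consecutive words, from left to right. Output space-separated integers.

Line 1: ['draw', 'wind'] (min_width=9, slack=4)
Line 2: ['high', 'angry'] (min_width=10, slack=3)
Line 3: ['paper', 'ocean'] (min_width=11, slack=2)
Line 4: ['storm', 'the'] (min_width=9, slack=4)
Line 5: ['dolphin', 'read'] (min_width=12, slack=1)
Line 6: ['by', 'code', 'south'] (min_width=13, slack=0)
Line 7: ['message', 'six'] (min_width=11, slack=2)
Line 8: ['cherry', 'gentle'] (min_width=13, slack=0)
Line 9: ['compound', 'been'] (min_width=13, slack=0)
Line 10: ['been', 'letter'] (min_width=11, slack=2)
Line 11: ['release'] (min_width=7, slack=6)

Answer: 1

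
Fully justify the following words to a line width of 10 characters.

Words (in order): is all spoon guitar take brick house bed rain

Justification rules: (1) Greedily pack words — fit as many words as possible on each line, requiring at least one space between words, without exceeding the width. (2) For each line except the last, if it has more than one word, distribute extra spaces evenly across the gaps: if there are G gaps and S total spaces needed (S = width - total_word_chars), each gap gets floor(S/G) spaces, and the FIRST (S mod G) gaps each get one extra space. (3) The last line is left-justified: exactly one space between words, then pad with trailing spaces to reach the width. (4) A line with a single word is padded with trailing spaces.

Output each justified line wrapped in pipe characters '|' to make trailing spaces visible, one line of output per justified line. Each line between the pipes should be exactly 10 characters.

Line 1: ['is', 'all'] (min_width=6, slack=4)
Line 2: ['spoon'] (min_width=5, slack=5)
Line 3: ['guitar'] (min_width=6, slack=4)
Line 4: ['take', 'brick'] (min_width=10, slack=0)
Line 5: ['house', 'bed'] (min_width=9, slack=1)
Line 6: ['rain'] (min_width=4, slack=6)

Answer: |is     all|
|spoon     |
|guitar    |
|take brick|
|house  bed|
|rain      |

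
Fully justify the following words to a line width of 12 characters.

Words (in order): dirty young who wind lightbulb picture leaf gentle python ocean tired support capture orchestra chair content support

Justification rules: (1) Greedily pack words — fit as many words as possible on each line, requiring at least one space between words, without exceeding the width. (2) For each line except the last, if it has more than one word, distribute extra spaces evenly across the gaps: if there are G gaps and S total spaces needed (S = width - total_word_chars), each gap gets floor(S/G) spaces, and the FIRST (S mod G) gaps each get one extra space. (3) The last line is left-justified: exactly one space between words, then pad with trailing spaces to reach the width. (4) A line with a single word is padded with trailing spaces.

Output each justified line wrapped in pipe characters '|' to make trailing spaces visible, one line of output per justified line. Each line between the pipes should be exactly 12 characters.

Line 1: ['dirty', 'young'] (min_width=11, slack=1)
Line 2: ['who', 'wind'] (min_width=8, slack=4)
Line 3: ['lightbulb'] (min_width=9, slack=3)
Line 4: ['picture', 'leaf'] (min_width=12, slack=0)
Line 5: ['gentle'] (min_width=6, slack=6)
Line 6: ['python', 'ocean'] (min_width=12, slack=0)
Line 7: ['tired'] (min_width=5, slack=7)
Line 8: ['support'] (min_width=7, slack=5)
Line 9: ['capture'] (min_width=7, slack=5)
Line 10: ['orchestra'] (min_width=9, slack=3)
Line 11: ['chair'] (min_width=5, slack=7)
Line 12: ['content'] (min_width=7, slack=5)
Line 13: ['support'] (min_width=7, slack=5)

Answer: |dirty  young|
|who     wind|
|lightbulb   |
|picture leaf|
|gentle      |
|python ocean|
|tired       |
|support     |
|capture     |
|orchestra   |
|chair       |
|content     |
|support     |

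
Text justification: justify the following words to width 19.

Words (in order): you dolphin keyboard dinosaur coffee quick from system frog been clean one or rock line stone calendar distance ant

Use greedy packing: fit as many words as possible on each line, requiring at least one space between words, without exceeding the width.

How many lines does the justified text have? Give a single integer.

Answer: 7

Derivation:
Line 1: ['you', 'dolphin'] (min_width=11, slack=8)
Line 2: ['keyboard', 'dinosaur'] (min_width=17, slack=2)
Line 3: ['coffee', 'quick', 'from'] (min_width=17, slack=2)
Line 4: ['system', 'frog', 'been'] (min_width=16, slack=3)
Line 5: ['clean', 'one', 'or', 'rock'] (min_width=17, slack=2)
Line 6: ['line', 'stone', 'calendar'] (min_width=19, slack=0)
Line 7: ['distance', 'ant'] (min_width=12, slack=7)
Total lines: 7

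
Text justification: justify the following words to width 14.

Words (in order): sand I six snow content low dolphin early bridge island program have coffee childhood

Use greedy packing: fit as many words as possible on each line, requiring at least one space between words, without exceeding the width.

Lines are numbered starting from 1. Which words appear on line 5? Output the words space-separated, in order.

Line 1: ['sand', 'I', 'six'] (min_width=10, slack=4)
Line 2: ['snow', 'content'] (min_width=12, slack=2)
Line 3: ['low', 'dolphin'] (min_width=11, slack=3)
Line 4: ['early', 'bridge'] (min_width=12, slack=2)
Line 5: ['island', 'program'] (min_width=14, slack=0)
Line 6: ['have', 'coffee'] (min_width=11, slack=3)
Line 7: ['childhood'] (min_width=9, slack=5)

Answer: island program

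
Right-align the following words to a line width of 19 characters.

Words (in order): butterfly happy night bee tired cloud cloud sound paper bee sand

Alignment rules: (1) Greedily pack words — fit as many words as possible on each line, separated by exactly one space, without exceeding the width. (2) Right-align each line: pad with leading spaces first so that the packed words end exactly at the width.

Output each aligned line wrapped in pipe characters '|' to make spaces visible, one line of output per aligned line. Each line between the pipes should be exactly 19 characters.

Line 1: ['butterfly', 'happy'] (min_width=15, slack=4)
Line 2: ['night', 'bee', 'tired'] (min_width=15, slack=4)
Line 3: ['cloud', 'cloud', 'sound'] (min_width=17, slack=2)
Line 4: ['paper', 'bee', 'sand'] (min_width=14, slack=5)

Answer: |    butterfly happy|
|    night bee tired|
|  cloud cloud sound|
|     paper bee sand|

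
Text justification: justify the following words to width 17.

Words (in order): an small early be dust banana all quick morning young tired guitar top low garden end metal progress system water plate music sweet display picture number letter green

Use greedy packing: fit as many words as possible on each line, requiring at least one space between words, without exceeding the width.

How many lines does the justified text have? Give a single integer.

Line 1: ['an', 'small', 'early', 'be'] (min_width=17, slack=0)
Line 2: ['dust', 'banana', 'all'] (min_width=15, slack=2)
Line 3: ['quick', 'morning'] (min_width=13, slack=4)
Line 4: ['young', 'tired'] (min_width=11, slack=6)
Line 5: ['guitar', 'top', 'low'] (min_width=14, slack=3)
Line 6: ['garden', 'end', 'metal'] (min_width=16, slack=1)
Line 7: ['progress', 'system'] (min_width=15, slack=2)
Line 8: ['water', 'plate', 'music'] (min_width=17, slack=0)
Line 9: ['sweet', 'display'] (min_width=13, slack=4)
Line 10: ['picture', 'number'] (min_width=14, slack=3)
Line 11: ['letter', 'green'] (min_width=12, slack=5)
Total lines: 11

Answer: 11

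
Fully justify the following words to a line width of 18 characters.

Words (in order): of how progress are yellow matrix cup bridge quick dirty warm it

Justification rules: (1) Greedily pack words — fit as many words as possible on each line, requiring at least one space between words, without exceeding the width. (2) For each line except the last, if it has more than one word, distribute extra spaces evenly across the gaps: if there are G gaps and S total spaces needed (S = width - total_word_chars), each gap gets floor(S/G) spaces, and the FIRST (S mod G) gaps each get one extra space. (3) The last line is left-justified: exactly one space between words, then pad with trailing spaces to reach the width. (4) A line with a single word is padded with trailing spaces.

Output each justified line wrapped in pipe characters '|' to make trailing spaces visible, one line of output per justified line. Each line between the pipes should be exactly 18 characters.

Line 1: ['of', 'how', 'progress'] (min_width=15, slack=3)
Line 2: ['are', 'yellow', 'matrix'] (min_width=17, slack=1)
Line 3: ['cup', 'bridge', 'quick'] (min_width=16, slack=2)
Line 4: ['dirty', 'warm', 'it'] (min_width=13, slack=5)

Answer: |of   how  progress|
|are  yellow matrix|
|cup  bridge  quick|
|dirty warm it     |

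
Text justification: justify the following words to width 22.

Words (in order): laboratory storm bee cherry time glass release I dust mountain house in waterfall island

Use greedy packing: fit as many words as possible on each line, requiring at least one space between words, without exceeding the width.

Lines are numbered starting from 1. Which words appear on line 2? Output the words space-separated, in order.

Line 1: ['laboratory', 'storm', 'bee'] (min_width=20, slack=2)
Line 2: ['cherry', 'time', 'glass'] (min_width=17, slack=5)
Line 3: ['release', 'I', 'dust'] (min_width=14, slack=8)
Line 4: ['mountain', 'house', 'in'] (min_width=17, slack=5)
Line 5: ['waterfall', 'island'] (min_width=16, slack=6)

Answer: cherry time glass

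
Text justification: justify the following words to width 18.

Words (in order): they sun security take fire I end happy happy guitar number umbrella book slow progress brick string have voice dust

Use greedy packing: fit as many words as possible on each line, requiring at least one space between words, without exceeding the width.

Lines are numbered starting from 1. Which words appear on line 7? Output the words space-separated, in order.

Line 1: ['they', 'sun', 'security'] (min_width=17, slack=1)
Line 2: ['take', 'fire', 'I', 'end'] (min_width=15, slack=3)
Line 3: ['happy', 'happy', 'guitar'] (min_width=18, slack=0)
Line 4: ['number', 'umbrella'] (min_width=15, slack=3)
Line 5: ['book', 'slow', 'progress'] (min_width=18, slack=0)
Line 6: ['brick', 'string', 'have'] (min_width=17, slack=1)
Line 7: ['voice', 'dust'] (min_width=10, slack=8)

Answer: voice dust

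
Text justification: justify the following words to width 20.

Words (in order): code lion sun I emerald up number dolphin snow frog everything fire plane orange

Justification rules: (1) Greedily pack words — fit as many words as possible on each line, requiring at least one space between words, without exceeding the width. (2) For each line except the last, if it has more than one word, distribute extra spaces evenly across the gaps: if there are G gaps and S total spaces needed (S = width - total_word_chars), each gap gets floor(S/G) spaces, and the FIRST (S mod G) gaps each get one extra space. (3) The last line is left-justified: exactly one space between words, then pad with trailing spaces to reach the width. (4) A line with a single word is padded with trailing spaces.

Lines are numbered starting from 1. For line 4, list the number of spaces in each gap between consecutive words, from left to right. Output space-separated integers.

Answer: 6

Derivation:
Line 1: ['code', 'lion', 'sun', 'I'] (min_width=15, slack=5)
Line 2: ['emerald', 'up', 'number'] (min_width=17, slack=3)
Line 3: ['dolphin', 'snow', 'frog'] (min_width=17, slack=3)
Line 4: ['everything', 'fire'] (min_width=15, slack=5)
Line 5: ['plane', 'orange'] (min_width=12, slack=8)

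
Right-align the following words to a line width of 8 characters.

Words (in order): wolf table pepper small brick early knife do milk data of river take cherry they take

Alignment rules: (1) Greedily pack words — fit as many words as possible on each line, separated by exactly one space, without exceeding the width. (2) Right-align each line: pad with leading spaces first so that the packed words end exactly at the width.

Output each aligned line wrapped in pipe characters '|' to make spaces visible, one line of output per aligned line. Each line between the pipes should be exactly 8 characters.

Answer: |    wolf|
|   table|
|  pepper|
|   small|
|   brick|
|   early|
|knife do|
|    milk|
| data of|
|   river|
|    take|
|  cherry|
|    they|
|    take|

Derivation:
Line 1: ['wolf'] (min_width=4, slack=4)
Line 2: ['table'] (min_width=5, slack=3)
Line 3: ['pepper'] (min_width=6, slack=2)
Line 4: ['small'] (min_width=5, slack=3)
Line 5: ['brick'] (min_width=5, slack=3)
Line 6: ['early'] (min_width=5, slack=3)
Line 7: ['knife', 'do'] (min_width=8, slack=0)
Line 8: ['milk'] (min_width=4, slack=4)
Line 9: ['data', 'of'] (min_width=7, slack=1)
Line 10: ['river'] (min_width=5, slack=3)
Line 11: ['take'] (min_width=4, slack=4)
Line 12: ['cherry'] (min_width=6, slack=2)
Line 13: ['they'] (min_width=4, slack=4)
Line 14: ['take'] (min_width=4, slack=4)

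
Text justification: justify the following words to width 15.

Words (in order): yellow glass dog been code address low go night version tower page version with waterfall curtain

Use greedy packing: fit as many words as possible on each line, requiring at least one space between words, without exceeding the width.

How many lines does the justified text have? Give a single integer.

Line 1: ['yellow', 'glass'] (min_width=12, slack=3)
Line 2: ['dog', 'been', 'code'] (min_width=13, slack=2)
Line 3: ['address', 'low', 'go'] (min_width=14, slack=1)
Line 4: ['night', 'version'] (min_width=13, slack=2)
Line 5: ['tower', 'page'] (min_width=10, slack=5)
Line 6: ['version', 'with'] (min_width=12, slack=3)
Line 7: ['waterfall'] (min_width=9, slack=6)
Line 8: ['curtain'] (min_width=7, slack=8)
Total lines: 8

Answer: 8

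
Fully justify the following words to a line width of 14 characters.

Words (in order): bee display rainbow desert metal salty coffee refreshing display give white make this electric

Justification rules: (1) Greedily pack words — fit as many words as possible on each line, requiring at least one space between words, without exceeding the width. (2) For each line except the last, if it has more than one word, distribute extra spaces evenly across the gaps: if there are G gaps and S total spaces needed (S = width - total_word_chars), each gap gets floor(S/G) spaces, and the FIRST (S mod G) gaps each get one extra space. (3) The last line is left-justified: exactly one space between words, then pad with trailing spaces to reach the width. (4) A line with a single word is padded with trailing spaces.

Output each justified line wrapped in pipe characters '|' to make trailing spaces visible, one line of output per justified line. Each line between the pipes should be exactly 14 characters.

Answer: |bee    display|
|rainbow desert|
|metal    salty|
|coffee        |
|refreshing    |
|display   give|
|white     make|
|this electric |

Derivation:
Line 1: ['bee', 'display'] (min_width=11, slack=3)
Line 2: ['rainbow', 'desert'] (min_width=14, slack=0)
Line 3: ['metal', 'salty'] (min_width=11, slack=3)
Line 4: ['coffee'] (min_width=6, slack=8)
Line 5: ['refreshing'] (min_width=10, slack=4)
Line 6: ['display', 'give'] (min_width=12, slack=2)
Line 7: ['white', 'make'] (min_width=10, slack=4)
Line 8: ['this', 'electric'] (min_width=13, slack=1)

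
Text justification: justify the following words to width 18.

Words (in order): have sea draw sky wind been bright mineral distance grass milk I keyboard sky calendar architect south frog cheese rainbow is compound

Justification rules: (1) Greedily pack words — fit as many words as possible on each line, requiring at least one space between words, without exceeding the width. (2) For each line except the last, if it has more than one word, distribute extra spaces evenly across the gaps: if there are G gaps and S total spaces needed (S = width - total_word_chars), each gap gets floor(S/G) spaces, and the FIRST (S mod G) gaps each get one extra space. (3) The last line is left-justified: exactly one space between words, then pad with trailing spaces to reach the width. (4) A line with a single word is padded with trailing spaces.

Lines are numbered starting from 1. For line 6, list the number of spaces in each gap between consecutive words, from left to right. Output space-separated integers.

Answer: 1

Derivation:
Line 1: ['have', 'sea', 'draw', 'sky'] (min_width=17, slack=1)
Line 2: ['wind', 'been', 'bright'] (min_width=16, slack=2)
Line 3: ['mineral', 'distance'] (min_width=16, slack=2)
Line 4: ['grass', 'milk', 'I'] (min_width=12, slack=6)
Line 5: ['keyboard', 'sky'] (min_width=12, slack=6)
Line 6: ['calendar', 'architect'] (min_width=18, slack=0)
Line 7: ['south', 'frog', 'cheese'] (min_width=17, slack=1)
Line 8: ['rainbow', 'is'] (min_width=10, slack=8)
Line 9: ['compound'] (min_width=8, slack=10)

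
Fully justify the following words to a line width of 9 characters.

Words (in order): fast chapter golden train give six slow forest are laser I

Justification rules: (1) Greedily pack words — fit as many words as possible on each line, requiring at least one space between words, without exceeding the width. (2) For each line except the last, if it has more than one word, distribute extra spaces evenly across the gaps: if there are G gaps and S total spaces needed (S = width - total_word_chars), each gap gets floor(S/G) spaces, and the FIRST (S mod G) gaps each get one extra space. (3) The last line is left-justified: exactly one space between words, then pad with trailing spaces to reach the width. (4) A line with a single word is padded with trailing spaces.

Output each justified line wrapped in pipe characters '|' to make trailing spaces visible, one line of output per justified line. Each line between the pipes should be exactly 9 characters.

Answer: |fast     |
|chapter  |
|golden   |
|train    |
|give  six|
|slow     |
|forest   |
|are laser|
|I        |

Derivation:
Line 1: ['fast'] (min_width=4, slack=5)
Line 2: ['chapter'] (min_width=7, slack=2)
Line 3: ['golden'] (min_width=6, slack=3)
Line 4: ['train'] (min_width=5, slack=4)
Line 5: ['give', 'six'] (min_width=8, slack=1)
Line 6: ['slow'] (min_width=4, slack=5)
Line 7: ['forest'] (min_width=6, slack=3)
Line 8: ['are', 'laser'] (min_width=9, slack=0)
Line 9: ['I'] (min_width=1, slack=8)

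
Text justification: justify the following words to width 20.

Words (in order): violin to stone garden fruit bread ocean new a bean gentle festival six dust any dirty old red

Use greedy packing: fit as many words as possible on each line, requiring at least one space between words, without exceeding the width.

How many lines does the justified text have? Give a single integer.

Line 1: ['violin', 'to', 'stone'] (min_width=15, slack=5)
Line 2: ['garden', 'fruit', 'bread'] (min_width=18, slack=2)
Line 3: ['ocean', 'new', 'a', 'bean'] (min_width=16, slack=4)
Line 4: ['gentle', 'festival', 'six'] (min_width=19, slack=1)
Line 5: ['dust', 'any', 'dirty', 'old'] (min_width=18, slack=2)
Line 6: ['red'] (min_width=3, slack=17)
Total lines: 6

Answer: 6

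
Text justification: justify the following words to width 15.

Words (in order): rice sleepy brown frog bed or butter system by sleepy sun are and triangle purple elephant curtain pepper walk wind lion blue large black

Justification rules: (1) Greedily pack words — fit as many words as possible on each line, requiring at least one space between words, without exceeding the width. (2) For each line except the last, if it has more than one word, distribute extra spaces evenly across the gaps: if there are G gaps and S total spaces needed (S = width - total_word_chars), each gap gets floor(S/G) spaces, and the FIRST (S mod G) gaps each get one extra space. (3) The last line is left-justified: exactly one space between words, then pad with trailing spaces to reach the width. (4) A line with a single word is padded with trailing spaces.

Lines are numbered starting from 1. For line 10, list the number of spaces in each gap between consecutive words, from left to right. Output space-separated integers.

Line 1: ['rice', 'sleepy'] (min_width=11, slack=4)
Line 2: ['brown', 'frog', 'bed'] (min_width=14, slack=1)
Line 3: ['or', 'butter'] (min_width=9, slack=6)
Line 4: ['system', 'by'] (min_width=9, slack=6)
Line 5: ['sleepy', 'sun', 'are'] (min_width=14, slack=1)
Line 6: ['and', 'triangle'] (min_width=12, slack=3)
Line 7: ['purple', 'elephant'] (min_width=15, slack=0)
Line 8: ['curtain', 'pepper'] (min_width=14, slack=1)
Line 9: ['walk', 'wind', 'lion'] (min_width=14, slack=1)
Line 10: ['blue', 'large'] (min_width=10, slack=5)
Line 11: ['black'] (min_width=5, slack=10)

Answer: 6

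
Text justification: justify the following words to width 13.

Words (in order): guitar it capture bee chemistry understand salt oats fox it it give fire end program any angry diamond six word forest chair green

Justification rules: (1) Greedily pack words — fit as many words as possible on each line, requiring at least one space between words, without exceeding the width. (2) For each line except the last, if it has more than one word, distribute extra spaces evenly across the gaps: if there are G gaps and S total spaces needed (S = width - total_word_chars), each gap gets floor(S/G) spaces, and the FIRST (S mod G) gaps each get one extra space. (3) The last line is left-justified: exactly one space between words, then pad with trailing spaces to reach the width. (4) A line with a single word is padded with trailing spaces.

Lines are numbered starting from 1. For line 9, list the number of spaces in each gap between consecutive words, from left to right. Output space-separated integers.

Answer: 1

Derivation:
Line 1: ['guitar', 'it'] (min_width=9, slack=4)
Line 2: ['capture', 'bee'] (min_width=11, slack=2)
Line 3: ['chemistry'] (min_width=9, slack=4)
Line 4: ['understand'] (min_width=10, slack=3)
Line 5: ['salt', 'oats', 'fox'] (min_width=13, slack=0)
Line 6: ['it', 'it', 'give'] (min_width=10, slack=3)
Line 7: ['fire', 'end'] (min_width=8, slack=5)
Line 8: ['program', 'any'] (min_width=11, slack=2)
Line 9: ['angry', 'diamond'] (min_width=13, slack=0)
Line 10: ['six', 'word'] (min_width=8, slack=5)
Line 11: ['forest', 'chair'] (min_width=12, slack=1)
Line 12: ['green'] (min_width=5, slack=8)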